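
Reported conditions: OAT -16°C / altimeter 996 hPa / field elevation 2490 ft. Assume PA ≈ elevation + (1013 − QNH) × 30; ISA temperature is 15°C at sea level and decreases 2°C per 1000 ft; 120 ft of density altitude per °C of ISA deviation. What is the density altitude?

Pressure altitude = 2490 + (1013 − 996) × 30 = 2490 + (+510) = 3000 ft.
ISA temperature at 3000 ft = 15 − 2 × (3000/1000) = 9°C.
ISA deviation = -16 − 9 = -25°C.
Density altitude = 3000 + 120 × (-25) = 0 ft.

0 ft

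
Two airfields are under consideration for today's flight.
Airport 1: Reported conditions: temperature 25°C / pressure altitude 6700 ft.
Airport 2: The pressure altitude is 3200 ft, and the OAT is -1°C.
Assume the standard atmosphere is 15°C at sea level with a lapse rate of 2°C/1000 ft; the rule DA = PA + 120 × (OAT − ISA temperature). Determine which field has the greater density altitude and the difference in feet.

Airport 1 by 7460 ft

Airport 1: ISA temp = 1.6°C, deviation +23.4°C, DA = 6700 + 120 × 23.4 = 9508 ft.
Airport 2: ISA temp = 8.6°C, deviation -9.6°C, DA = 3200 + 120 × (-9.6) = 2048 ft.
Airport 1 is higher by 9508 − 2048 = 7460 ft.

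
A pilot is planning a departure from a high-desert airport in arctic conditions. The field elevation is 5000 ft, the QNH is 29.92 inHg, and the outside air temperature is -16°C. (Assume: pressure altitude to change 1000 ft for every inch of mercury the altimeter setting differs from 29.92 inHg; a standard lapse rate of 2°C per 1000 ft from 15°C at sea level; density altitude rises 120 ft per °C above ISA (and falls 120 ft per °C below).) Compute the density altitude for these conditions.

2480 ft

Pressure altitude = 5000 + (29.92 − 29.92) × 1000 = 5000 + (0) = 5000 ft.
ISA temperature at 5000 ft = 15 − 2 × (5000/1000) = 5°C.
ISA deviation = -16 − 5 = -21°C.
Density altitude = 5000 + 120 × (-21) = 2480 ft.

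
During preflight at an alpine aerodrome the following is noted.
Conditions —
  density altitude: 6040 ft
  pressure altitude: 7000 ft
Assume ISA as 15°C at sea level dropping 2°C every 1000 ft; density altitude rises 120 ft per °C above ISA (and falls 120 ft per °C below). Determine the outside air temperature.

-7°C

Density altitude − pressure altitude = 6040 − 7000 = -960 ft.
At 120 ft/°C that is an ISA deviation of -960/120 = -8°C.
ISA temperature at 7000 ft = 15 − 2 × (7000/1000) = 1°C.
OAT = ISA + deviation = 1 + (-8) = -7°C.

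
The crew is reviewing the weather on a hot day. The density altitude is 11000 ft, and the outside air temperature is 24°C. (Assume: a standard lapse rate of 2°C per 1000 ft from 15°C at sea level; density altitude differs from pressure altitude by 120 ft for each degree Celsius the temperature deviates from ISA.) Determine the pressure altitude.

DA = PA + 120 × (OAT − (15 − 2·PA/1000)) = PA + 120·OAT − 1800 + 0.24·PA = 1.24·PA + 120·OAT − 1800.
So 1.24·PA = 11000 − 120 × 24 + 1800 = 9920.
PA = 9920 / 1.24 = 8000 ft.

8000 ft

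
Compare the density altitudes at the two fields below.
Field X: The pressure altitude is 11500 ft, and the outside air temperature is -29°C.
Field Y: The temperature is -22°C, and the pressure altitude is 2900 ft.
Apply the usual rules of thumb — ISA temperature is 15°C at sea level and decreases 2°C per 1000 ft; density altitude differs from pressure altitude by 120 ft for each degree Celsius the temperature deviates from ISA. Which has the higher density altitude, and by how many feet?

Field X by 9824 ft

Field X: ISA temp = -8°C, deviation -21°C, DA = 11500 + 120 × (-21) = 8980 ft.
Field Y: ISA temp = 9.2°C, deviation -31.2°C, DA = 2900 + 120 × (-31.2) = -844 ft.
Field X is higher by 8980 − (-844) = 9824 ft.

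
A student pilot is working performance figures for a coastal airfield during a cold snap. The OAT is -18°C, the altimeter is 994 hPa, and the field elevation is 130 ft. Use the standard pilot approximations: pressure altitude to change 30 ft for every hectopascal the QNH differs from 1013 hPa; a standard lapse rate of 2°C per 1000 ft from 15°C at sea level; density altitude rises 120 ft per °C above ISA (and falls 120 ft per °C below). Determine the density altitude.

Pressure altitude = 130 + (1013 − 994) × 30 = 130 + (+570) = 700 ft.
ISA temperature at 700 ft = 15 − 2 × (700/1000) = 13.6°C.
ISA deviation = -18 − 13.6 = -31.6°C.
Density altitude = 700 + 120 × (-31.6) = -3092 ft.

-3092 ft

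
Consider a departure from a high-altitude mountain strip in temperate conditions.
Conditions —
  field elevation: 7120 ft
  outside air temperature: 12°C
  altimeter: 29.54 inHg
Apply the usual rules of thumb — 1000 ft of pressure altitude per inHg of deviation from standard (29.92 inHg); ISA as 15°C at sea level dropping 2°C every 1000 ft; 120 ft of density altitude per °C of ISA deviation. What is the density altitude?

8940 ft

Pressure altitude = 7120 + (29.92 − 29.54) × 1000 = 7120 + (+380) = 7500 ft.
ISA temperature at 7500 ft = 15 − 2 × (7500/1000) = 0°C.
ISA deviation = 12 − 0 = +12°C.
Density altitude = 7500 + 120 × (12) = 8940 ft.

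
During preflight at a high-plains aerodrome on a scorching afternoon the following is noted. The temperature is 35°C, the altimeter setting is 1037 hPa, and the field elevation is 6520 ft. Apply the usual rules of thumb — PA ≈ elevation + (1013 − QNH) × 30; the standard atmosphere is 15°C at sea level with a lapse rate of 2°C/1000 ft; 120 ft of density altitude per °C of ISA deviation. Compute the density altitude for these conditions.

9592 ft

Pressure altitude = 6520 + (1013 − 1037) × 30 = 6520 + (-720) = 5800 ft.
ISA temperature at 5800 ft = 15 − 2 × (5800/1000) = 3.4°C.
ISA deviation = 35 − 3.4 = +31.6°C.
Density altitude = 5800 + 120 × (31.6) = 9592 ft.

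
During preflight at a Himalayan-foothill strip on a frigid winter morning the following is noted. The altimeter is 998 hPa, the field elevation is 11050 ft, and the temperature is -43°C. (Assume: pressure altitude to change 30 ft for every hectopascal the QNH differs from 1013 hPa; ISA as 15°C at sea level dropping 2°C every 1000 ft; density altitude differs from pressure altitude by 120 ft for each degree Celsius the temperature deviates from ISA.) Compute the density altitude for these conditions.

7300 ft

Pressure altitude = 11050 + (1013 − 998) × 30 = 11050 + (+450) = 11500 ft.
ISA temperature at 11500 ft = 15 − 2 × (11500/1000) = -8°C.
ISA deviation = -43 − (-8) = -35°C.
Density altitude = 11500 + 120 × (-35) = 7300 ft.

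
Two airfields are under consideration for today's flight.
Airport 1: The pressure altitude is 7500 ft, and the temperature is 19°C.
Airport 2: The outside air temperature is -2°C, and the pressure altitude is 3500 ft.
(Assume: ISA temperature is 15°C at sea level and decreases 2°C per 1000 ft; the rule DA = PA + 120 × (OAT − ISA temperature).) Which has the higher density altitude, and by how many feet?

Airport 1 by 7480 ft

Airport 1: ISA temp = 0°C, deviation +19°C, DA = 7500 + 120 × 19 = 9780 ft.
Airport 2: ISA temp = 8°C, deviation -10°C, DA = 3500 + 120 × (-10) = 2300 ft.
Airport 1 is higher by 9780 − 2300 = 7480 ft.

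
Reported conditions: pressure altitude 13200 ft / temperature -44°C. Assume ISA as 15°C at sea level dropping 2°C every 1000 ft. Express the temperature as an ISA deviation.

ISA temperature at 13200 ft = 15 − 2 × (13200/1000) = -11.4°C.
Deviation = OAT − ISA = -44 − (-11.4) = -32.6°C.

ISA-32.6°C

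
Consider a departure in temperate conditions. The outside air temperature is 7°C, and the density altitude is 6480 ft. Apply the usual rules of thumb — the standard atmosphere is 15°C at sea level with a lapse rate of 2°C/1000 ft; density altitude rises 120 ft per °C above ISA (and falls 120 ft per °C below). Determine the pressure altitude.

6000 ft

DA = PA + 120 × (OAT − (15 − 2·PA/1000)) = PA + 120·OAT − 1800 + 0.24·PA = 1.24·PA + 120·OAT − 1800.
So 1.24·PA = 6480 − 120 × 7 + 1800 = 7440.
PA = 7440 / 1.24 = 6000 ft.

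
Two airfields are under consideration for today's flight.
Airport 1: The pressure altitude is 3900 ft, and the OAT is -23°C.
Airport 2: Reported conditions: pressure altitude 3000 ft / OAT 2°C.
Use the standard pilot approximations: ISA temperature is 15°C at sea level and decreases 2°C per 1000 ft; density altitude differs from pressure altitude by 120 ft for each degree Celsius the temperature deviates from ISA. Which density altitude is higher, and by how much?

Airport 1: ISA temp = 7.2°C, deviation -30.2°C, DA = 3900 + 120 × (-30.2) = 276 ft.
Airport 2: ISA temp = 9°C, deviation -7°C, DA = 3000 + 120 × (-7) = 2160 ft.
Airport 2 is higher by 2160 − 276 = 1884 ft.

Airport 2 by 1884 ft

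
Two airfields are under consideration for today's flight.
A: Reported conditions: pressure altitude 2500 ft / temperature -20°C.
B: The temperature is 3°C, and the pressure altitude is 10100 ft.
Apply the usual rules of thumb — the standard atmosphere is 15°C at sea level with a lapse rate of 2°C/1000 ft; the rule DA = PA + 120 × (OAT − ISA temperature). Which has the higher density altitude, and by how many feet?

B by 12184 ft

A: ISA temp = 10°C, deviation -30°C, DA = 2500 + 120 × (-30) = -1100 ft.
B: ISA temp = -5.2°C, deviation +8.2°C, DA = 10100 + 120 × 8.2 = 11084 ft.
B is higher by 11084 − (-1100) = 12184 ft.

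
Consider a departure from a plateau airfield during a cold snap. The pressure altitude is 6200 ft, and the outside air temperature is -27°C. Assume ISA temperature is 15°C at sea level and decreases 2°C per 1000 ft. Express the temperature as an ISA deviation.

ISA temperature at 6200 ft = 15 − 2 × (6200/1000) = 2.6°C.
Deviation = OAT − ISA = -27 − 2.6 = -29.6°C.

ISA-29.6°C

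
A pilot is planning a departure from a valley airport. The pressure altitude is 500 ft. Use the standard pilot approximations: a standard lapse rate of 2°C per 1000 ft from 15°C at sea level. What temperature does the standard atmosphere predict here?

ISA temperature = 15 − 2 × (500/1000) = 15 − 1 = 14°C.

14°C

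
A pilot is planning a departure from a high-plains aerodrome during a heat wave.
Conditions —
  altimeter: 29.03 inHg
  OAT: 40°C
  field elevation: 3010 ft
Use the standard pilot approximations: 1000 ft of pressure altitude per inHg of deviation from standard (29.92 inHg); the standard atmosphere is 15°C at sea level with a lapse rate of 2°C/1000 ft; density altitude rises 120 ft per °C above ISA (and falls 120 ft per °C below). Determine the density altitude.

7836 ft

Pressure altitude = 3010 + (29.92 − 29.03) × 1000 = 3010 + (+890) = 3900 ft.
ISA temperature at 3900 ft = 15 − 2 × (3900/1000) = 7.2°C.
ISA deviation = 40 − 7.2 = +32.8°C.
Density altitude = 3900 + 120 × (32.8) = 7836 ft.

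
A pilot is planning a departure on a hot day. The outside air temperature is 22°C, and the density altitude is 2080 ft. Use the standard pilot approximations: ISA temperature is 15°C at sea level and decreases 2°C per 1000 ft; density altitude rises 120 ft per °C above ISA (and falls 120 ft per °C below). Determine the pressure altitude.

1000 ft

DA = PA + 120 × (OAT − (15 − 2·PA/1000)) = PA + 120·OAT − 1800 + 0.24·PA = 1.24·PA + 120·OAT − 1800.
So 1.24·PA = 2080 − 120 × 22 + 1800 = 1240.
PA = 1240 / 1.24 = 1000 ft.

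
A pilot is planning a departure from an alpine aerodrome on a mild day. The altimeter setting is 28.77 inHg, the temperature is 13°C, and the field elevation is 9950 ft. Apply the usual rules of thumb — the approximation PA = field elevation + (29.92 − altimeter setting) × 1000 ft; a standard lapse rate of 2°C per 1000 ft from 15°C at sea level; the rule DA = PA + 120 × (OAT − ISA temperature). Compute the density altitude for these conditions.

Pressure altitude = 9950 + (29.92 − 28.77) × 1000 = 9950 + (+1150) = 11100 ft.
ISA temperature at 11100 ft = 15 − 2 × (11100/1000) = -7.2°C.
ISA deviation = 13 − (-7.2) = +20.2°C.
Density altitude = 11100 + 120 × (20.2) = 13524 ft.

13524 ft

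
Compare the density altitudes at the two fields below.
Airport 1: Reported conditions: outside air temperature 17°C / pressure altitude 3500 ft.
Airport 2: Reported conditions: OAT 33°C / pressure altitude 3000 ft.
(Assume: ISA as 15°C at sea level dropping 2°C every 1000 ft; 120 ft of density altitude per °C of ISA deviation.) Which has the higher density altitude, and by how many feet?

Airport 2 by 1300 ft

Airport 1: ISA temp = 8°C, deviation +9°C, DA = 3500 + 120 × 9 = 4580 ft.
Airport 2: ISA temp = 9°C, deviation +24°C, DA = 3000 + 120 × 24 = 5880 ft.
Airport 2 is higher by 5880 − 4580 = 1300 ft.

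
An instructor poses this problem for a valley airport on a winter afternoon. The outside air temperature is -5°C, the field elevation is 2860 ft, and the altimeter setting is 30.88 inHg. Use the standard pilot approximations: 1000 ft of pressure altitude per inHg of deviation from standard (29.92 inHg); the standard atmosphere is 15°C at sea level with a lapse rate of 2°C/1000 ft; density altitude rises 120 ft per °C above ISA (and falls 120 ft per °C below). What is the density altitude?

Pressure altitude = 2860 + (29.92 − 30.88) × 1000 = 2860 + (-960) = 1900 ft.
ISA temperature at 1900 ft = 15 − 2 × (1900/1000) = 11.2°C.
ISA deviation = -5 − 11.2 = -16.2°C.
Density altitude = 1900 + 120 × (-16.2) = -44 ft.

-44 ft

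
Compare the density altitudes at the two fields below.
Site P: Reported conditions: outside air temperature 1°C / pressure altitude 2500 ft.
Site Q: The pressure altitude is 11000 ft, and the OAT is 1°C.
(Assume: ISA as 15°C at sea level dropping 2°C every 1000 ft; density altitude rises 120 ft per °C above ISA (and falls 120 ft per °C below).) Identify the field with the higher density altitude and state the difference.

Site Q by 10540 ft

Site P: ISA temp = 10°C, deviation -9°C, DA = 2500 + 120 × (-9) = 1420 ft.
Site Q: ISA temp = -7°C, deviation +8°C, DA = 11000 + 120 × 8 = 11960 ft.
Site Q is higher by 11960 − 1420 = 10540 ft.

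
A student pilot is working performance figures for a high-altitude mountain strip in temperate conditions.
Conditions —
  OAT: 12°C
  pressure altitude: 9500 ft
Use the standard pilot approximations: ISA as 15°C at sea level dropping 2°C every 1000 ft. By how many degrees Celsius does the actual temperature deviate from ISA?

ISA temperature at 9500 ft = 15 − 2 × (9500/1000) = -4°C.
Deviation = OAT − ISA = 12 − (-4) = +16°C.

ISA+16°C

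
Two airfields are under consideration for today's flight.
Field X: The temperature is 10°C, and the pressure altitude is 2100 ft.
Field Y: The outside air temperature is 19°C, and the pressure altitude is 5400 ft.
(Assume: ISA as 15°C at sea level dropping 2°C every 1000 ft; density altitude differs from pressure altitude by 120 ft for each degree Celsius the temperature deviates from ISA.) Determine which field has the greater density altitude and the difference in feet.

Field X: ISA temp = 10.8°C, deviation -0.8°C, DA = 2100 + 120 × (-0.8) = 2004 ft.
Field Y: ISA temp = 4.2°C, deviation +14.8°C, DA = 5400 + 120 × 14.8 = 7176 ft.
Field Y is higher by 7176 − 2004 = 5172 ft.

Field Y by 5172 ft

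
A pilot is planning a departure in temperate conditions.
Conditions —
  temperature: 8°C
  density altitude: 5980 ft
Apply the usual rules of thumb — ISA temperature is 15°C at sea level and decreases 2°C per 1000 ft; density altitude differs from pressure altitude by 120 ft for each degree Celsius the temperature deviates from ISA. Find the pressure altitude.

DA = PA + 120 × (OAT − (15 − 2·PA/1000)) = PA + 120·OAT − 1800 + 0.24·PA = 1.24·PA + 120·OAT − 1800.
So 1.24·PA = 5980 − 120 × 8 + 1800 = 6820.
PA = 6820 / 1.24 = 5500 ft.

5500 ft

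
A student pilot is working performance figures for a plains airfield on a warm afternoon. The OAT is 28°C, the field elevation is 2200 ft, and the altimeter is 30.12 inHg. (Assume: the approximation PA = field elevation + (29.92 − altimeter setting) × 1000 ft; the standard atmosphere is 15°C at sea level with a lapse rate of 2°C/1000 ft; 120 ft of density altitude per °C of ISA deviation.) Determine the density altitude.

Pressure altitude = 2200 + (29.92 − 30.12) × 1000 = 2200 + (-200) = 2000 ft.
ISA temperature at 2000 ft = 15 − 2 × (2000/1000) = 11°C.
ISA deviation = 28 − 11 = +17°C.
Density altitude = 2000 + 120 × (17) = 4040 ft.

4040 ft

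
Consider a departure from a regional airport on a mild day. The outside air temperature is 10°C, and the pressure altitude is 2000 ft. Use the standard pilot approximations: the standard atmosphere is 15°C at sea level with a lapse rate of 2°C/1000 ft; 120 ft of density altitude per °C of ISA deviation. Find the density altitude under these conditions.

ISA temperature at 2000 ft = 15 − 2 × (2000/1000) = 11°C.
ISA deviation = 10 − 11 = -1°C.
Density altitude = 2000 + 120 × (-1) = 2000 + (-120) = 1880 ft.

1880 ft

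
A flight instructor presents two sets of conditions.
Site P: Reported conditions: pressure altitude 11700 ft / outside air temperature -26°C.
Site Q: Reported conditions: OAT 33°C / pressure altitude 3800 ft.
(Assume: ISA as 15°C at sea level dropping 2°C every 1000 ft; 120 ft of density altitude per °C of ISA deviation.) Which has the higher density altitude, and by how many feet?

Site P by 2716 ft

Site P: ISA temp = -8.4°C, deviation -17.6°C, DA = 11700 + 120 × (-17.6) = 9588 ft.
Site Q: ISA temp = 7.4°C, deviation +25.6°C, DA = 3800 + 120 × 25.6 = 6872 ft.
Site P is higher by 9588 − 6872 = 2716 ft.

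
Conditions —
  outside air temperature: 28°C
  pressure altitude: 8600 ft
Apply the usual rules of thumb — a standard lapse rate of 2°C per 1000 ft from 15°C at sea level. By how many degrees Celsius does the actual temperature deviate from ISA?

ISA+30.2°C

ISA temperature at 8600 ft = 15 − 2 × (8600/1000) = -2.2°C.
Deviation = OAT − ISA = 28 − (-2.2) = +30.2°C.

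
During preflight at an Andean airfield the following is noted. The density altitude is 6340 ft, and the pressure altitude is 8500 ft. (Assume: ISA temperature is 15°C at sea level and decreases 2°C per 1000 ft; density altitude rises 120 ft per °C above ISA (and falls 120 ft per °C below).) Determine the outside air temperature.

Density altitude − pressure altitude = 6340 − 8500 = -2160 ft.
At 120 ft/°C that is an ISA deviation of -2160/120 = -18°C.
ISA temperature at 8500 ft = 15 − 2 × (8500/1000) = -2°C.
OAT = ISA + deviation = -2 + (-18) = -20°C.

-20°C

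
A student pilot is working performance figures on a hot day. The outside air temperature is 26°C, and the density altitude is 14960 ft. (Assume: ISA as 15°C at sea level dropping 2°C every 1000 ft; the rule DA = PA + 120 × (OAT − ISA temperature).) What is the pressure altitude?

11000 ft

DA = PA + 120 × (OAT − (15 − 2·PA/1000)) = PA + 120·OAT − 1800 + 0.24·PA = 1.24·PA + 120·OAT − 1800.
So 1.24·PA = 14960 − 120 × 26 + 1800 = 13640.
PA = 13640 / 1.24 = 11000 ft.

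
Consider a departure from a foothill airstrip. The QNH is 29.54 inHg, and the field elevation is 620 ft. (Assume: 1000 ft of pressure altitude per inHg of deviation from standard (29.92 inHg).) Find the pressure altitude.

1000 ft

Pressure correction = (29.92 − 29.54) × 1000 = +380 ft.
Pressure altitude = 620 + (+380) = 1000 ft.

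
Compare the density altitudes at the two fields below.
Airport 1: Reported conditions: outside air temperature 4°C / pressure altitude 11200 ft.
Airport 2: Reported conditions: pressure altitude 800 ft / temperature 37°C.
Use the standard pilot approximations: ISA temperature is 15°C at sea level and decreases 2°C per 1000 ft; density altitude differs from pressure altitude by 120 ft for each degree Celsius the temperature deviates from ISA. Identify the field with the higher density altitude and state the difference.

Airport 1: ISA temp = -7.4°C, deviation +11.4°C, DA = 11200 + 120 × 11.4 = 12568 ft.
Airport 2: ISA temp = 13.4°C, deviation +23.6°C, DA = 800 + 120 × 23.6 = 3632 ft.
Airport 1 is higher by 12568 − 3632 = 8936 ft.

Airport 1 by 8936 ft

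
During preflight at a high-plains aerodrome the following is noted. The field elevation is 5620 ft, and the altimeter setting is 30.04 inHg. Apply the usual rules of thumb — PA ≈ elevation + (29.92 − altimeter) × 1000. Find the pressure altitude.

Pressure correction = (29.92 − 30.04) × 1000 = -120 ft.
Pressure altitude = 5620 + (-120) = 5500 ft.

5500 ft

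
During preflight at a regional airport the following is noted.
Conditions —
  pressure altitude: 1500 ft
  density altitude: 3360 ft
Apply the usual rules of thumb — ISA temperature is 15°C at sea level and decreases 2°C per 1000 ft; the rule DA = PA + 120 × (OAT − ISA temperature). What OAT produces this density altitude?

27.5°C

Density altitude − pressure altitude = 3360 − 1500 = +1860 ft.
At 120 ft/°C that is an ISA deviation of 1860/120 = +15.5°C.
ISA temperature at 1500 ft = 15 − 2 × (1500/1000) = 12°C.
OAT = ISA + deviation = 12 + (+15.5) = 27.5°C.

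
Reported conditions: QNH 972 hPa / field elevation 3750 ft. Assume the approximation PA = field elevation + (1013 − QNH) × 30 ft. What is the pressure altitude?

4980 ft

Pressure correction = (1013 − 972) × 30 = +1230 ft.
Pressure altitude = 3750 + (+1230) = 4980 ft.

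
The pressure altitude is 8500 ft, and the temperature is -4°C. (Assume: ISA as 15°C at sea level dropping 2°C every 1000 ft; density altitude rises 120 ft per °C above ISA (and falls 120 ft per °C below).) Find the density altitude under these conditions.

8260 ft

ISA temperature at 8500 ft = 15 − 2 × (8500/1000) = -2°C.
ISA deviation = -4 − (-2) = -2°C.
Density altitude = 8500 + 120 × (-2) = 8500 + (-240) = 8260 ft.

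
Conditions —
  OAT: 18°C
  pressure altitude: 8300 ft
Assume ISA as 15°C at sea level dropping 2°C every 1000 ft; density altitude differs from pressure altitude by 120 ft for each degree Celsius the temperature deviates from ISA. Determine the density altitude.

10652 ft

ISA temperature at 8300 ft = 15 − 2 × (8300/1000) = -1.6°C.
ISA deviation = 18 − (-1.6) = +19.6°C.
Density altitude = 8300 + 120 × (19.6) = 8300 + (+2352) = 10652 ft.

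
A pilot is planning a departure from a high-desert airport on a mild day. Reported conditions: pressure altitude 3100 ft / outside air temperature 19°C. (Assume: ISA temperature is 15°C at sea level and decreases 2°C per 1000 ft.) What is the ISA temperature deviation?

ISA+10.2°C

ISA temperature at 3100 ft = 15 − 2 × (3100/1000) = 8.8°C.
Deviation = OAT − ISA = 19 − 8.8 = +10.2°C.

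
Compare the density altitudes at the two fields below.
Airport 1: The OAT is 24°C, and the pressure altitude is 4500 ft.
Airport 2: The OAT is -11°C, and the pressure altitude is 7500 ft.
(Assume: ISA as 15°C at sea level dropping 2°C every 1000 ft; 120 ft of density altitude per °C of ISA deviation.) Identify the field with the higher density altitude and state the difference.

Airport 1 by 480 ft

Airport 1: ISA temp = 6°C, deviation +18°C, DA = 4500 + 120 × 18 = 6660 ft.
Airport 2: ISA temp = 0°C, deviation -11°C, DA = 7500 + 120 × (-11) = 6180 ft.
Airport 1 is higher by 6660 − 6180 = 480 ft.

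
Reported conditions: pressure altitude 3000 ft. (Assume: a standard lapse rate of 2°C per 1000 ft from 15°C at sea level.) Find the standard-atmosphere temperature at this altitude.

ISA temperature = 15 − 2 × (3000/1000) = 15 − 6 = 9°C.

9°C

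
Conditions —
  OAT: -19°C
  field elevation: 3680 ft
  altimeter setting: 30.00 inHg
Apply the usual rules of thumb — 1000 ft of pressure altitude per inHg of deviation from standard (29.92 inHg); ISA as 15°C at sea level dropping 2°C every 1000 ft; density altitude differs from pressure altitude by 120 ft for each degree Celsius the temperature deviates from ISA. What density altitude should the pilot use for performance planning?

384 ft

Pressure altitude = 3680 + (29.92 − 30.00) × 1000 = 3680 + (-80) = 3600 ft.
ISA temperature at 3600 ft = 15 − 2 × (3600/1000) = 7.8°C.
ISA deviation = -19 − 7.8 = -26.8°C.
Density altitude = 3600 + 120 × (-26.8) = 384 ft.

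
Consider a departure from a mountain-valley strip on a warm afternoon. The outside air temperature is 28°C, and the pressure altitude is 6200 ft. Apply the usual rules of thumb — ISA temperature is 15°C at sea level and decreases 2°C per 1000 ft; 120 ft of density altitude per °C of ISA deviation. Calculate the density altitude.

ISA temperature at 6200 ft = 15 − 2 × (6200/1000) = 2.6°C.
ISA deviation = 28 − 2.6 = +25.4°C.
Density altitude = 6200 + 120 × (25.4) = 6200 + (+3048) = 9248 ft.

9248 ft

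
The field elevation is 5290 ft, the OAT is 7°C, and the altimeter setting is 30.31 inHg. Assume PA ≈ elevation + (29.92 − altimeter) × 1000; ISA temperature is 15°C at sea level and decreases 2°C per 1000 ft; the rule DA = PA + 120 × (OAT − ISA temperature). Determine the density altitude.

5116 ft

Pressure altitude = 5290 + (29.92 − 30.31) × 1000 = 5290 + (-390) = 4900 ft.
ISA temperature at 4900 ft = 15 − 2 × (4900/1000) = 5.2°C.
ISA deviation = 7 − 5.2 = +1.8°C.
Density altitude = 4900 + 120 × (1.8) = 5116 ft.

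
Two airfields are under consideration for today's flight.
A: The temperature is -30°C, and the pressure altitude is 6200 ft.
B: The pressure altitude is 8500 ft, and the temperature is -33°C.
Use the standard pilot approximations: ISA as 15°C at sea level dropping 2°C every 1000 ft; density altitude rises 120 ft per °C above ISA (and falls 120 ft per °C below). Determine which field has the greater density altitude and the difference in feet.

B by 2492 ft

A: ISA temp = 2.6°C, deviation -32.6°C, DA = 6200 + 120 × (-32.6) = 2288 ft.
B: ISA temp = -2°C, deviation -31°C, DA = 8500 + 120 × (-31) = 4780 ft.
B is higher by 4780 − 2288 = 2492 ft.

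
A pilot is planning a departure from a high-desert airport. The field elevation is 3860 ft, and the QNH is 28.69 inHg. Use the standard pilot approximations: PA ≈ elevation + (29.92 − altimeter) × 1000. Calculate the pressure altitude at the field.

Pressure correction = (29.92 − 28.69) × 1000 = +1230 ft.
Pressure altitude = 3860 + (+1230) = 5090 ft.

5090 ft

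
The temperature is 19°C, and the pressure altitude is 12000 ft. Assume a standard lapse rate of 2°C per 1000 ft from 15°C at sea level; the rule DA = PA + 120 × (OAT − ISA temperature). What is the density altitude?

ISA temperature at 12000 ft = 15 − 2 × (12000/1000) = -9°C.
ISA deviation = 19 − (-9) = +28°C.
Density altitude = 12000 + 120 × (28) = 12000 + (+3360) = 15360 ft.

15360 ft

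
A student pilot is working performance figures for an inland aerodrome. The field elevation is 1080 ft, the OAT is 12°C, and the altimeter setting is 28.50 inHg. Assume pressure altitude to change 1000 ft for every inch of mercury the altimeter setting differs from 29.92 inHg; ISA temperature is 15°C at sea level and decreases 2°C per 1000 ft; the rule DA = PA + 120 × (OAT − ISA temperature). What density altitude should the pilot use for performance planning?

Pressure altitude = 1080 + (29.92 − 28.50) × 1000 = 1080 + (+1420) = 2500 ft.
ISA temperature at 2500 ft = 15 − 2 × (2500/1000) = 10°C.
ISA deviation = 12 − 10 = +2°C.
Density altitude = 2500 + 120 × (2) = 2740 ft.

2740 ft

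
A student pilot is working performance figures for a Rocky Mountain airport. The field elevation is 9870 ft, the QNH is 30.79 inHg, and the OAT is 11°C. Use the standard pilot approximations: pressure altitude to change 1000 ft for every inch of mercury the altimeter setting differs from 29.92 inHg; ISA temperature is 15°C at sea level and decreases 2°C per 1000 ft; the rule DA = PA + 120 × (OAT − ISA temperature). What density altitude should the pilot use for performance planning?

10680 ft

Pressure altitude = 9870 + (29.92 − 30.79) × 1000 = 9870 + (-870) = 9000 ft.
ISA temperature at 9000 ft = 15 − 2 × (9000/1000) = -3°C.
ISA deviation = 11 − (-3) = +14°C.
Density altitude = 9000 + 120 × (14) = 10680 ft.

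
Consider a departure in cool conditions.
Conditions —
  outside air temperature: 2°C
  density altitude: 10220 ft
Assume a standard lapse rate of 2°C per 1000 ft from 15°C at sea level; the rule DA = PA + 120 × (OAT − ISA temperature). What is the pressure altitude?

9500 ft

DA = PA + 120 × (OAT − (15 − 2·PA/1000)) = PA + 120·OAT − 1800 + 0.24·PA = 1.24·PA + 120·OAT − 1800.
So 1.24·PA = 10220 − 120 × 2 + 1800 = 11780.
PA = 11780 / 1.24 = 9500 ft.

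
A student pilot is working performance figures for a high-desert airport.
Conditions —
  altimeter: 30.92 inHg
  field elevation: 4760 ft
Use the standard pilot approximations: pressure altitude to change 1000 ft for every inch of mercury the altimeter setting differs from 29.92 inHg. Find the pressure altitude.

Pressure correction = (29.92 − 30.92) × 1000 = -1000 ft.
Pressure altitude = 4760 + (-1000) = 3760 ft.

3760 ft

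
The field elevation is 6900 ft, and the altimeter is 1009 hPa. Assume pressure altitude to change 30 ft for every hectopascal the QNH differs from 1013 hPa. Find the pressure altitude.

Pressure correction = (1013 − 1009) × 30 = +120 ft.
Pressure altitude = 6900 + (+120) = 7020 ft.

7020 ft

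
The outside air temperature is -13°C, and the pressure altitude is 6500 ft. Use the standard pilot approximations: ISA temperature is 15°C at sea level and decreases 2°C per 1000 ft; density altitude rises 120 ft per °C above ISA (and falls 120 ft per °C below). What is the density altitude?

4700 ft

ISA temperature at 6500 ft = 15 − 2 × (6500/1000) = 2°C.
ISA deviation = -13 − 2 = -15°C.
Density altitude = 6500 + 120 × (-15) = 6500 + (-1800) = 4700 ft.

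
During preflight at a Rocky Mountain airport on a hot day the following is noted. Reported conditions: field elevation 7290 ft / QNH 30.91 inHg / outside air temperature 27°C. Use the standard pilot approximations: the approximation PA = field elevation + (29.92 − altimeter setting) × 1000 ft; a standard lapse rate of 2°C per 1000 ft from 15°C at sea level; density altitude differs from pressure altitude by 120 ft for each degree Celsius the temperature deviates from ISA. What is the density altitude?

Pressure altitude = 7290 + (29.92 − 30.91) × 1000 = 7290 + (-990) = 6300 ft.
ISA temperature at 6300 ft = 15 − 2 × (6300/1000) = 2.4°C.
ISA deviation = 27 − 2.4 = +24.6°C.
Density altitude = 6300 + 120 × (24.6) = 9252 ft.

9252 ft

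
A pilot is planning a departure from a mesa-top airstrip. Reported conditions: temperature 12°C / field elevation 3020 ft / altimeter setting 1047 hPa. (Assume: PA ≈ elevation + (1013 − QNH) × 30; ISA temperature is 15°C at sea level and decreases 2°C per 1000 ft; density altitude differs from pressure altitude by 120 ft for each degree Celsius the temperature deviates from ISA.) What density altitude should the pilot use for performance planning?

Pressure altitude = 3020 + (1013 − 1047) × 30 = 3020 + (-1020) = 2000 ft.
ISA temperature at 2000 ft = 15 − 2 × (2000/1000) = 11°C.
ISA deviation = 12 − 11 = +1°C.
Density altitude = 2000 + 120 × (1) = 2120 ft.

2120 ft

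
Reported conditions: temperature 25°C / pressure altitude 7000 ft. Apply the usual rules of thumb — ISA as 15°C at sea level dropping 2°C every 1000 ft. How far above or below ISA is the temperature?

ISA+24°C

ISA temperature at 7000 ft = 15 − 2 × (7000/1000) = 1°C.
Deviation = OAT − ISA = 25 − 1 = +24°C.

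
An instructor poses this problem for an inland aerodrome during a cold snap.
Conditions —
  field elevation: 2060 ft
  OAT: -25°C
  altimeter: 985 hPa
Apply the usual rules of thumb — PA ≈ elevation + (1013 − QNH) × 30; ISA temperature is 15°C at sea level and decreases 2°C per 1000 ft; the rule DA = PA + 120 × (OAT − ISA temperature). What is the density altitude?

-1204 ft

Pressure altitude = 2060 + (1013 − 985) × 30 = 2060 + (+840) = 2900 ft.
ISA temperature at 2900 ft = 15 − 2 × (2900/1000) = 9.2°C.
ISA deviation = -25 − 9.2 = -34.2°C.
Density altitude = 2900 + 120 × (-34.2) = -1204 ft.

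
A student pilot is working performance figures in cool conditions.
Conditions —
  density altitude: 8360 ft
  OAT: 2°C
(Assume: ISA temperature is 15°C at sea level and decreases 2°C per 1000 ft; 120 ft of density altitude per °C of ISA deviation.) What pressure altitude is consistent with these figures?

DA = PA + 120 × (OAT − (15 − 2·PA/1000)) = PA + 120·OAT − 1800 + 0.24·PA = 1.24·PA + 120·OAT − 1800.
So 1.24·PA = 8360 − 120 × 2 + 1800 = 9920.
PA = 9920 / 1.24 = 8000 ft.

8000 ft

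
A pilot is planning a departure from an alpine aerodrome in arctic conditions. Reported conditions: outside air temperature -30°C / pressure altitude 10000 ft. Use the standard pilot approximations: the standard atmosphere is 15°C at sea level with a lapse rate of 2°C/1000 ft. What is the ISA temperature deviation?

ISA-25°C

ISA temperature at 10000 ft = 15 − 2 × (10000/1000) = -5°C.
Deviation = OAT − ISA = -30 − (-5) = -25°C.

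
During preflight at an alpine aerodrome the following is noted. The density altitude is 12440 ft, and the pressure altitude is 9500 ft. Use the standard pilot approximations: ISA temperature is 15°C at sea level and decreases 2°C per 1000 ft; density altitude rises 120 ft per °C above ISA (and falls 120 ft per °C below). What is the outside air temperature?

Density altitude − pressure altitude = 12440 − 9500 = +2940 ft.
At 120 ft/°C that is an ISA deviation of 2940/120 = +24.5°C.
ISA temperature at 9500 ft = 15 − 2 × (9500/1000) = -4°C.
OAT = ISA + deviation = -4 + (+24.5) = 20.5°C.

20.5°C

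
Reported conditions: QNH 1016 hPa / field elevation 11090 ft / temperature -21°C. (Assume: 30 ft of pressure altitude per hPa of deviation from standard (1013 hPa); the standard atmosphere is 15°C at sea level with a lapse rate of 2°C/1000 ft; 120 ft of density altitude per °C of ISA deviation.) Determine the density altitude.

9320 ft

Pressure altitude = 11090 + (1013 − 1016) × 30 = 11090 + (-90) = 11000 ft.
ISA temperature at 11000 ft = 15 − 2 × (11000/1000) = -7°C.
ISA deviation = -21 − (-7) = -14°C.
Density altitude = 11000 + 120 × (-14) = 9320 ft.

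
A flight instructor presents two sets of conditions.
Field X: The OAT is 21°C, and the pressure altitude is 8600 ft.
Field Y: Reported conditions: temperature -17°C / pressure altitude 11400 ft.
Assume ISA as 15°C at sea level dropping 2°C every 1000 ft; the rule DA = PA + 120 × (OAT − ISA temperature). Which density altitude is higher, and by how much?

Field X: ISA temp = -2.2°C, deviation +23.2°C, DA = 8600 + 120 × 23.2 = 11384 ft.
Field Y: ISA temp = -7.8°C, deviation -9.2°C, DA = 11400 + 120 × (-9.2) = 10296 ft.
Field X is higher by 11384 − 10296 = 1088 ft.

Field X by 1088 ft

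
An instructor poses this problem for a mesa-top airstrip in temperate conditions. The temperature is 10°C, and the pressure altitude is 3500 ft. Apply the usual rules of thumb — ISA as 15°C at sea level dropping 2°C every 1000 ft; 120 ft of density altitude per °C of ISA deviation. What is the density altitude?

ISA temperature at 3500 ft = 15 − 2 × (3500/1000) = 8°C.
ISA deviation = 10 − 8 = +2°C.
Density altitude = 3500 + 120 × (2) = 3500 + (+240) = 3740 ft.

3740 ft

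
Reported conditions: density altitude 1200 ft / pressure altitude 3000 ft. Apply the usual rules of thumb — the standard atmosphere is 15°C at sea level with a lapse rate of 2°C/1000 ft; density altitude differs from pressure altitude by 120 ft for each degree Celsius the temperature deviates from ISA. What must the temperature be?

-6°C

Density altitude − pressure altitude = 1200 − 3000 = -1800 ft.
At 120 ft/°C that is an ISA deviation of -1800/120 = -15°C.
ISA temperature at 3000 ft = 15 − 2 × (3000/1000) = 9°C.
OAT = ISA + deviation = 9 + (-15) = -6°C.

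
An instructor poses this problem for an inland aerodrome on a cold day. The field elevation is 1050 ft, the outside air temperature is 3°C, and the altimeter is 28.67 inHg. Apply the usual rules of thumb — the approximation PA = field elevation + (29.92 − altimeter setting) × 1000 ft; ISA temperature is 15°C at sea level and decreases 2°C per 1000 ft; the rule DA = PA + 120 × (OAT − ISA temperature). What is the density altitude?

Pressure altitude = 1050 + (29.92 − 28.67) × 1000 = 1050 + (+1250) = 2300 ft.
ISA temperature at 2300 ft = 15 − 2 × (2300/1000) = 10.4°C.
ISA deviation = 3 − 10.4 = -7.4°C.
Density altitude = 2300 + 120 × (-7.4) = 1412 ft.

1412 ft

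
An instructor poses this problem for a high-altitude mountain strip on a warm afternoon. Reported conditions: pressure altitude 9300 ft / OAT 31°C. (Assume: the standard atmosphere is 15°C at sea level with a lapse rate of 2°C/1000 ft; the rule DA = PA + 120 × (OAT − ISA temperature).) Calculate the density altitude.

13452 ft

ISA temperature at 9300 ft = 15 − 2 × (9300/1000) = -3.6°C.
ISA deviation = 31 − (-3.6) = +34.6°C.
Density altitude = 9300 + 120 × (34.6) = 9300 + (+4152) = 13452 ft.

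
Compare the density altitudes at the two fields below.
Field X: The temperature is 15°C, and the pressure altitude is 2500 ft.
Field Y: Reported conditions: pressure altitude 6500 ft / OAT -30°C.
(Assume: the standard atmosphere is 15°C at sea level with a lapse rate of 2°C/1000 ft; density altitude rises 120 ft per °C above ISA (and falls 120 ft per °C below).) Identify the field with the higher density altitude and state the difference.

Field X by 440 ft

Field X: ISA temp = 10°C, deviation +5°C, DA = 2500 + 120 × 5 = 3100 ft.
Field Y: ISA temp = 2°C, deviation -32°C, DA = 6500 + 120 × (-32) = 2660 ft.
Field X is higher by 3100 − 2660 = 440 ft.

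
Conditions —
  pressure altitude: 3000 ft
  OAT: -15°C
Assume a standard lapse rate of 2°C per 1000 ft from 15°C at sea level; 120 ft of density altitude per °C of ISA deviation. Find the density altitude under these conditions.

120 ft

ISA temperature at 3000 ft = 15 − 2 × (3000/1000) = 9°C.
ISA deviation = -15 − 9 = -24°C.
Density altitude = 3000 + 120 × (-24) = 3000 + (-2880) = 120 ft.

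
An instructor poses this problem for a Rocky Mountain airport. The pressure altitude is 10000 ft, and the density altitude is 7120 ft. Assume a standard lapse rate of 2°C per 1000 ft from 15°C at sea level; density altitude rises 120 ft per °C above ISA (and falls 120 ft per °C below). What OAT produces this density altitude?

-29°C

Density altitude − pressure altitude = 7120 − 10000 = -2880 ft.
At 120 ft/°C that is an ISA deviation of -2880/120 = -24°C.
ISA temperature at 10000 ft = 15 − 2 × (10000/1000) = -5°C.
OAT = ISA + deviation = -5 + (-24) = -29°C.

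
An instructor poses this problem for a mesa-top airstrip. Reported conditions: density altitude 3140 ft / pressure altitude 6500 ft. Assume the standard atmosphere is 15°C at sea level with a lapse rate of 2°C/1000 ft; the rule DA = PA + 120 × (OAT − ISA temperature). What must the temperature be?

-26°C

Density altitude − pressure altitude = 3140 − 6500 = -3360 ft.
At 120 ft/°C that is an ISA deviation of -3360/120 = -28°C.
ISA temperature at 6500 ft = 15 − 2 × (6500/1000) = 2°C.
OAT = ISA + deviation = 2 + (-28) = -26°C.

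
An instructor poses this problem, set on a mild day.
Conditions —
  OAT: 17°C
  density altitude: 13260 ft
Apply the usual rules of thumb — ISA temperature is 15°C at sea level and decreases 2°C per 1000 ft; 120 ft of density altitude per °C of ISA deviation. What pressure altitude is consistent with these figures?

10500 ft

DA = PA + 120 × (OAT − (15 − 2·PA/1000)) = PA + 120·OAT − 1800 + 0.24·PA = 1.24·PA + 120·OAT − 1800.
So 1.24·PA = 13260 − 120 × 17 + 1800 = 13020.
PA = 13020 / 1.24 = 10500 ft.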